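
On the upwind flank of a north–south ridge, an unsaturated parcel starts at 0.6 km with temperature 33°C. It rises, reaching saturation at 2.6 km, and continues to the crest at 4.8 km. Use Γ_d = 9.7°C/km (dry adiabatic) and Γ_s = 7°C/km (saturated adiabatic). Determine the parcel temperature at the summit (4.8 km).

-1.8°C

600 → 2600 m (dry, 9.7°C/km): ΔT = -9.7 × 2 = -19.4°C → T = 13.6°C
2600 → 4800 m (saturated, 7°C/km): ΔT = -7 × 2.2 = -15.4°C → T = -1.8°C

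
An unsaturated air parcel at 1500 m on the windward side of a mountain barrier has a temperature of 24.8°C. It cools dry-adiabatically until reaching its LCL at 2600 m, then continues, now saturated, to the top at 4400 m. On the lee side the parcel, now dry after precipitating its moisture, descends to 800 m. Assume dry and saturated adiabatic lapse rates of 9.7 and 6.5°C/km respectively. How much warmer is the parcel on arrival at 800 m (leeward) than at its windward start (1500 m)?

From 1500 m to 2600 m (dry): cools by 9.7 × 1.1 = 10.67°C, giving 14.13°C.
From 2600 m to 4400 m (saturated): cools by 6.5 × 1.8 = 11.7°C, giving 2.43°C.
From 4400 m to 800 m (dry descent): warms by 9.7 × 3.6 = 34.92°C, giving 37.35°C.
Net change vs windward start: 37.35 − 24.8 = +12.55°C

+12.55°C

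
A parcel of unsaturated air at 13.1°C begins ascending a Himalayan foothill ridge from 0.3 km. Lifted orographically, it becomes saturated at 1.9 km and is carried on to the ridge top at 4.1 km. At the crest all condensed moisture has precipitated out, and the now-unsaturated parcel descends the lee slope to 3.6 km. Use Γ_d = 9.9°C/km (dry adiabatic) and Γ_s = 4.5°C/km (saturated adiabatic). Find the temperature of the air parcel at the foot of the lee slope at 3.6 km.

From 300 m to 1900 m (dry): cools by 9.9 × 1.6 = 15.84°C, giving -2.74°C.
From 1900 m to 4100 m (saturated): cools by 4.5 × 2.2 = 9.9°C, giving -12.64°C.
From 4100 m to 3600 m (dry descent): warms by 9.9 × 0.5 = 4.95°C, giving -7.69°C.

-7.69°C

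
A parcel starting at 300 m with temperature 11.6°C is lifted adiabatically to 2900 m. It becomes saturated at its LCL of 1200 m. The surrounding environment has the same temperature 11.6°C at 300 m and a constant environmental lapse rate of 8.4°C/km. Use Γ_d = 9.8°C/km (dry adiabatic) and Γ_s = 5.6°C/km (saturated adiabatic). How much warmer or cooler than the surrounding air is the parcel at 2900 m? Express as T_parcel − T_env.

+3.5°C (parcel warmer than environment)

Parcel:
  From 300 m to 1200 m (dry): cools by 9.8 × 0.9 = 8.82°C, giving 2.78°C.
  From 1200 m to 2900 m (saturated): cools by 5.6 × 1.7 = 9.52°C, giving -6.74°C.
Environment:
  From 300 m to 2900 m (environment): cools by 8.4 × 2.6 = 21.84°C, giving -10.24°C.
T_parcel − T_env = -6.74 − (-10.24) = +3.5°C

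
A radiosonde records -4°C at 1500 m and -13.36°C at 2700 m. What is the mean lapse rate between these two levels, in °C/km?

7.8°C/km

Γ = −ΔT/Δz = (-4 − (-13.36)) / (2700 − 1500) m
  = 9.36°C / 1.2 km = 7.8°C/km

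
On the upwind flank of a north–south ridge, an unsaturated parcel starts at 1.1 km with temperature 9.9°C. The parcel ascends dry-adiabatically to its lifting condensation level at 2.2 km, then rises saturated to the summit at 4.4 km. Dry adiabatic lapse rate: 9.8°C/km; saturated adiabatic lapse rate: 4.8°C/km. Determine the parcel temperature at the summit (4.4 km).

Dry to 2200 m: -9.8 × 1.1 km = -10.78°C, so T = -0.88°C.
Saturated to 4400 m: -4.8 × 2.2 km = -10.56°C, so T = -11.44°C.

-11.44°C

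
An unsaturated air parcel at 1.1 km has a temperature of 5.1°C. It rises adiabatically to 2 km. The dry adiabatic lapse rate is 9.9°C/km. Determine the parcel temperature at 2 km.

-3.81°C

From 1100 m to 2000 m (dry adiabatic): cools by 9.9 × 0.9 = 8.91°C, giving -3.81°C.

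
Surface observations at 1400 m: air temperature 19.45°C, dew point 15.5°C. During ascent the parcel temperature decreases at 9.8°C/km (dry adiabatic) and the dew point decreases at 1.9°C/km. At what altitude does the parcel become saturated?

1900 m

T and T_d converge at 9.8 − 1.9 = 7.9°C per km
Height above start = (19.45 − 15.5) / 7.9 = 0.5 km
LCL altitude = 1400 m + 500 m = 1900 m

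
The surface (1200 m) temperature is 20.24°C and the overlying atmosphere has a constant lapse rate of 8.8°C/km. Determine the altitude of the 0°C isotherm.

3500 m

Height above start = (20.24 − 0) / 8.8 = 2.3 km
Altitude = 1200 m + 2300 m = 3500 m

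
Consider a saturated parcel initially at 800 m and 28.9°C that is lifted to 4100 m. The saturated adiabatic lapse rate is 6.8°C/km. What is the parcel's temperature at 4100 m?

800–4100 m, saturated adiabatic: Δz = 3.3 km ⇒ ΔT = -22.44°C; T = 6.46°C

6.46°C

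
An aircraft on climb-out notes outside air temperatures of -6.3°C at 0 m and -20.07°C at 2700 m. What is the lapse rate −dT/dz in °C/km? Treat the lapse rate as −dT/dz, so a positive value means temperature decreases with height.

5.1°C/km

Γ = −ΔT/Δz = (-6.3 − (-20.07)) / (2700 − 0) m
  = 13.77°C / 2.7 km = 5.1°C/km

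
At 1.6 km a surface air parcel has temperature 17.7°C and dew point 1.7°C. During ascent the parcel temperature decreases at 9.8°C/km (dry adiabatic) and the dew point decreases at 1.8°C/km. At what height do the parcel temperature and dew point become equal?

T and T_d converge at 9.8 − 1.8 = 8°C per km
Height above start = (17.7 − 1.7) / 8 = 2 km
LCL altitude = 1600 m + 2000 m = 3600 m

3.6 km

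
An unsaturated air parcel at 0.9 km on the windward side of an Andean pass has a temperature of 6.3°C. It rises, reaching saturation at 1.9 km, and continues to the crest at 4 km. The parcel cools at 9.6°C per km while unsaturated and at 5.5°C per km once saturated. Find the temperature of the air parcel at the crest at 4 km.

900–1900 m, dry: Δz = 1 km ⇒ ΔT = -9.6°C; T = -3.3°C
1900–4000 m, saturated: Δz = 2.1 km ⇒ ΔT = -11.55°C; T = -14.85°C

-14.85°C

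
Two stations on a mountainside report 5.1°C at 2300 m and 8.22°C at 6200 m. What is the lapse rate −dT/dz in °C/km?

Γ = −ΔT/Δz = (5.1 − 8.22) / (6200 − 2300) m
  = -3.12°C / 3.9 km = -0.8°C/km

-0.8°C/km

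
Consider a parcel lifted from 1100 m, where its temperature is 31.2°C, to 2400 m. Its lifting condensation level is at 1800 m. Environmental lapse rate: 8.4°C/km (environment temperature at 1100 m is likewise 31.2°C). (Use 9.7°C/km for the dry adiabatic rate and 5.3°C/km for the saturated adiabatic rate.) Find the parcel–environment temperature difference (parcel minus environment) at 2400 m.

Parcel:
  1100–1800 m, dry: Δz = 0.7 km ⇒ ΔT = -6.79°C; T = 24.41°C
  1800–2400 m, saturated: Δz = 0.6 km ⇒ ΔT = -3.18°C; T = 21.23°C
Environment:
  1100–2400 m, environment: Δz = 1.3 km ⇒ ΔT = -10.92°C; T = 20.28°C
T_parcel − T_env = 21.23 − 20.28 = +0.95°C

+0.95°C (parcel warmer than environment)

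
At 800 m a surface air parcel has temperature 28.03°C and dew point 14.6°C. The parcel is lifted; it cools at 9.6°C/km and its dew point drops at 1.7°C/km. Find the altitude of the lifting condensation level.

2500 m

T and T_d converge at 9.6 − 1.7 = 7.9°C per km
Height above start = (28.03 − 14.6) / 7.9 = 1.7 km
LCL altitude = 800 m + 1700 m = 2500 m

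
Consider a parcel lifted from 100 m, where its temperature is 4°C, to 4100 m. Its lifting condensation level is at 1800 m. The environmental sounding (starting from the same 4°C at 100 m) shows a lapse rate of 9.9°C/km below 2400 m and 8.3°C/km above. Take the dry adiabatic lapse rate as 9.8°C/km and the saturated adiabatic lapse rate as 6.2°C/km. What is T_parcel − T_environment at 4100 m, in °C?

Parcel:
  100–1800 m, dry: Δz = 1.7 km ⇒ ΔT = -16.66°C; T = -12.66°C
  1800–4100 m, saturated: Δz = 2.3 km ⇒ ΔT = -14.26°C; T = -26.92°C
Environment:
  100–2400 m, environment, lower layer: Δz = 2.3 km ⇒ ΔT = -22.77°C; T = -18.77°C
  2400–4100 m, environment, upper layer: Δz = 1.7 km ⇒ ΔT = -14.11°C; T = -32.88°C
T_parcel − T_env = -26.92 − (-32.88) = +5.96°C

+5.96°C (parcel warmer than environment)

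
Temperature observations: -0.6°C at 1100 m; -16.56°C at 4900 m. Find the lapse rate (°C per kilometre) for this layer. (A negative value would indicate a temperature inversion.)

4.2°C/km

Γ = −ΔT/Δz = (-0.6 − (-16.56)) / (4900 − 1100) m
  = 15.96°C / 3.8 km = 4.2°C/km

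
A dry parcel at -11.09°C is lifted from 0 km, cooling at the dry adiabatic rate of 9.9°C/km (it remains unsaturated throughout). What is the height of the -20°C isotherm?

0.9 km

Height above start = (-11.09 − (-20)) / 9.9 = 0.9 km
Altitude = 0 m + 900 m = 900 m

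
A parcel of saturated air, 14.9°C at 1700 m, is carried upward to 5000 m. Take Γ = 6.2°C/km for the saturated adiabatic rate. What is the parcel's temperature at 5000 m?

-5.56°C

Saturated adiabatic to 5000 m: -6.2 × 3.3 km = -20.46°C, so T = -5.56°C.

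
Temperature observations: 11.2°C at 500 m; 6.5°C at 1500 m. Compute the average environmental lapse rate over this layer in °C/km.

Γ = −ΔT/Δz = (11.2 − 6.5) / (1500 − 500) m
  = 4.7°C / 1 km = 4.7°C/km

4.7°C/km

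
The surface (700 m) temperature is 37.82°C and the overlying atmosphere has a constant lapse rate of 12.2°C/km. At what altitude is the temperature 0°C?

Height above start = (37.82 − 0) / 12.2 = 3.1 km
Altitude = 700 m + 3100 m = 3800 m

3800 m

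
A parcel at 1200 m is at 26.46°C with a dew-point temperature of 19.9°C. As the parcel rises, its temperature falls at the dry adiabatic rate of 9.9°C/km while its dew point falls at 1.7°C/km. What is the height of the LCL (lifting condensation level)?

2000 m

T and T_d converge at 9.9 − 1.7 = 8.2°C per km
Height above start = (26.46 − 19.9) / 8.2 = 0.8 km
LCL altitude = 1200 m + 800 m = 2000 m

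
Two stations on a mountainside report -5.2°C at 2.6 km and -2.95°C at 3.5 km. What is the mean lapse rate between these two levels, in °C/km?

-2.5°C/km

Γ = −ΔT/Δz = (-5.2 − (-2.95)) / (3500 − 2600) m
  = -2.25°C / 0.9 km = -2.5°C/km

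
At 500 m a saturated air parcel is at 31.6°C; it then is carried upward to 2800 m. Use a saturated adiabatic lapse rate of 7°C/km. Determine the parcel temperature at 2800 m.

Saturated adiabatic to 2800 m: -7 × 2.3 km = -16.1°C, so T = 15.5°C.

15.5°C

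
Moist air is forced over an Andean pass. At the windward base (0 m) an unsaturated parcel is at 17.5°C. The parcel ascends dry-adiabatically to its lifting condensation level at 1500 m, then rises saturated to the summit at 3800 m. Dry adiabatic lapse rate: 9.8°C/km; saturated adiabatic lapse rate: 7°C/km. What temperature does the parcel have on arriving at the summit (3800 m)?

-13.3°C

From 0 m to 1500 m (dry): cools by 9.8 × 1.5 = 14.7°C, giving 2.8°C.
From 1500 m to 3800 m (saturated): cools by 7 × 2.3 = 16.1°C, giving -13.3°C.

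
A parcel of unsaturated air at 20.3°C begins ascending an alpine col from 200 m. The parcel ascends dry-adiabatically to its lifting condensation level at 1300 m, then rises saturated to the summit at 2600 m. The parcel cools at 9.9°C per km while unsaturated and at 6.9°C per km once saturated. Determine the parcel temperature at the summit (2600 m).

From 200 m to 1300 m (dry): cools by 9.9 × 1.1 = 10.89°C, giving 9.41°C.
From 1300 m to 2600 m (saturated): cools by 6.9 × 1.3 = 8.97°C, giving 0.44°C.

0.44°C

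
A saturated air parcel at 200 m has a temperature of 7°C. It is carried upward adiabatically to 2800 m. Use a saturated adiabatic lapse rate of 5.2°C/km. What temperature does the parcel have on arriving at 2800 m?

200 → 2800 m (saturated adiabatic, 5.2°C/km): ΔT = -5.2 × 2.6 = -13.52°C → T = -6.52°C

-6.52°C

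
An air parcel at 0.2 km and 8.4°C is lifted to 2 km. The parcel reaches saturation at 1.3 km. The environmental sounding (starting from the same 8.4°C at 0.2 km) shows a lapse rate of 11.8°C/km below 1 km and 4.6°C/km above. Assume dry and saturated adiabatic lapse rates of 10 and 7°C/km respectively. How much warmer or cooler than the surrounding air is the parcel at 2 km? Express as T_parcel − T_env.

-1.86°C (parcel cooler than environment)

Parcel:
  200–1300 m, dry: Δz = 1.1 km ⇒ ΔT = -11°C; T = -2.6°C
  1300–2000 m, saturated: Δz = 0.7 km ⇒ ΔT = -4.9°C; T = -7.5°C
Environment:
  200–1000 m, environment, lower layer: Δz = 0.8 km ⇒ ΔT = -9.44°C; T = -1.04°C
  1000–2000 m, environment, upper layer: Δz = 1 km ⇒ ΔT = -4.6°C; T = -5.64°C
T_parcel − T_env = -7.5 − (-5.64) = -1.86°C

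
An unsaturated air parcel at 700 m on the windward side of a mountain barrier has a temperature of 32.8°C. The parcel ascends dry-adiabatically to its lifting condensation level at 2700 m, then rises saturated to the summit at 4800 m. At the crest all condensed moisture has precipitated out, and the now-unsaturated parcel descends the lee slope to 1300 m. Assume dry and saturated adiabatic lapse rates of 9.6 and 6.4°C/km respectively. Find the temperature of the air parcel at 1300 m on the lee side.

33.76°C

Dry to 2700 m: -9.6 × 2 km = -19.2°C, so T = 13.6°C.
Saturated to 4800 m: -6.4 × 2.1 km = -13.44°C, so T = 0.16°C.
Dry descent to 1300 m: +9.6 × 3.5 km = +33.6°C, so T = 33.76°C.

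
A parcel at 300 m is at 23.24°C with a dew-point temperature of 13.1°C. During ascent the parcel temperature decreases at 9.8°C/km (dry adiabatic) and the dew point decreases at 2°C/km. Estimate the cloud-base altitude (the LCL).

T and T_d converge at 9.8 − 2 = 7.8°C per km
Height above start = (23.24 − 13.1) / 7.8 = 1.3 km
LCL altitude = 300 m + 1300 m = 1600 m

1600 m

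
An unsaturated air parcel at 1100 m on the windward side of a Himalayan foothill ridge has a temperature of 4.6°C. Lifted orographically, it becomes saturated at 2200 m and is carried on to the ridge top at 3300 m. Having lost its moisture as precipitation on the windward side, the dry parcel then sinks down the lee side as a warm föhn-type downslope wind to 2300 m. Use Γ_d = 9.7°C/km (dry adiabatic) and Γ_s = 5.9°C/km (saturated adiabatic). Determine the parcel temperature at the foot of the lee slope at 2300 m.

-2.86°C

1100–2200 m, dry: Δz = 1.1 km ⇒ ΔT = -10.67°C; T = -6.07°C
2200–3300 m, saturated: Δz = 1.1 km ⇒ ΔT = -6.49°C; T = -12.56°C
3300–2300 m, dry descent: Δz = 1 km ⇒ ΔT = +9.7°C; T = -2.86°C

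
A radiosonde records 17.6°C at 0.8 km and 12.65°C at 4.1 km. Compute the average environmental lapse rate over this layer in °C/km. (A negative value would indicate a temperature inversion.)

1.5°C/km

Γ = −ΔT/Δz = (17.6 − 12.65) / (4100 − 800) m
  = 4.95°C / 3.3 km = 1.5°C/km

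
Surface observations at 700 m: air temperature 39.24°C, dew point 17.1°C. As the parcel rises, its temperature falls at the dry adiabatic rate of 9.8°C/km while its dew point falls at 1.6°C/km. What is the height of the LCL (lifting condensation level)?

3400 m

T and T_d converge at 9.8 − 1.6 = 8.2°C per km
Height above start = (39.24 − 17.1) / 8.2 = 2.7 km
LCL altitude = 700 m + 2700 m = 3400 m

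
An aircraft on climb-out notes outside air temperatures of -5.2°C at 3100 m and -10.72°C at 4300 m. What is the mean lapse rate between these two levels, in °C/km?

4.6°C/km

Γ = −ΔT/Δz = (-5.2 − (-10.72)) / (4300 − 3100) m
  = 5.52°C / 1.2 km = 4.6°C/km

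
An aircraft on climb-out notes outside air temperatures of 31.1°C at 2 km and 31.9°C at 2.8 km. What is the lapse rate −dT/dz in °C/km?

-1°C/km

Γ = −ΔT/Δz = (31.1 − 31.9) / (2800 − 2000) m
  = -0.8°C / 0.8 km = -1°C/km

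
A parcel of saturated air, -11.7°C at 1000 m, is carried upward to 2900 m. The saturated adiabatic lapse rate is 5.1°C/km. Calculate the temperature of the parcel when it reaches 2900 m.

-21.39°C

1000 → 2900 m (saturated adiabatic, 5.1°C/km): ΔT = -5.1 × 1.9 = -9.69°C → T = -21.39°C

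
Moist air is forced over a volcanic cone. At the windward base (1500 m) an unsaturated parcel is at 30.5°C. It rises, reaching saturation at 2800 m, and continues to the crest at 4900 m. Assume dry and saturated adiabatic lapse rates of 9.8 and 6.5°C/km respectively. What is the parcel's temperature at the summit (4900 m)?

Dry to 2800 m: -9.8 × 1.3 km = -12.74°C, so T = 17.76°C.
Saturated to 4900 m: -6.5 × 2.1 km = -13.65°C, so T = 4.11°C.

4.11°C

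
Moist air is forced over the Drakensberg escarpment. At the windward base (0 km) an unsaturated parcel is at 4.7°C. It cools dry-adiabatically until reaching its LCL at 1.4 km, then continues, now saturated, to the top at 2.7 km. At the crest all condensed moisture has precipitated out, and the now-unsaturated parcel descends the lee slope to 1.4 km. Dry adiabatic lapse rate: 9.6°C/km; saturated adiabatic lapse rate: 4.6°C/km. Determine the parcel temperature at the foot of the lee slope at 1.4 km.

-2.24°C

From 0 m to 1400 m (dry): cools by 9.6 × 1.4 = 13.44°C, giving -8.74°C.
From 1400 m to 2700 m (saturated): cools by 4.6 × 1.3 = 5.98°C, giving -14.72°C.
From 2700 m to 1400 m (dry descent): warms by 9.6 × 1.3 = 12.48°C, giving -2.24°C.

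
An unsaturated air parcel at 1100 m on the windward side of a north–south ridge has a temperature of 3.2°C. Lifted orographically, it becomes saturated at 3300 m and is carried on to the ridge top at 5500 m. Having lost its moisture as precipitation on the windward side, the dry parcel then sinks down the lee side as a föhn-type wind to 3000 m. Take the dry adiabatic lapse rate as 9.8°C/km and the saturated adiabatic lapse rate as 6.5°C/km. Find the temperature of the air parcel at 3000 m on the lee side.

Dry to 3300 m: -9.8 × 2.2 km = -21.56°C, so T = -18.36°C.
Saturated to 5500 m: -6.5 × 2.2 km = -14.3°C, so T = -32.66°C.
Dry descent to 3000 m: +9.8 × 2.5 km = +24.5°C, so T = -8.16°C.

-8.16°C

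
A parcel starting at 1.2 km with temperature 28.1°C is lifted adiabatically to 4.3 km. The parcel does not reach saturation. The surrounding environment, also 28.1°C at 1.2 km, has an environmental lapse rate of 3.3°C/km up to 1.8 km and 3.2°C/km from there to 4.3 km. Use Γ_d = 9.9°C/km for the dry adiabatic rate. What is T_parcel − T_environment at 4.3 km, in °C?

Parcel:
  1200 → 4300 m (dry, 9.9°C/km): ΔT = -9.9 × 3.1 = -30.69°C → T = -2.59°C
Environment:
  1200 → 1800 m (environment, lower layer, 3.3°C/km): ΔT = -3.3 × 0.6 = -1.98°C → T = 26.12°C
  1800 → 4300 m (environment, upper layer, 3.2°C/km): ΔT = -3.2 × 2.5 = -8°C → T = 18.12°C
T_parcel − T_env = -2.59 − 18.12 = -20.71°C

-20.71°C (parcel cooler than environment)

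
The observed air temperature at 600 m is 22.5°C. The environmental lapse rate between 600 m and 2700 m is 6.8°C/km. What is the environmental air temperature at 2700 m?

8.22°C

From 600 m to 2700 m (environmental): cools by 6.8 × 2.1 = 14.28°C, giving 8.22°C.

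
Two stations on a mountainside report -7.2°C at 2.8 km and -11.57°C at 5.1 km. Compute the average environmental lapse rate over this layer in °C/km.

Γ = −ΔT/Δz = (-7.2 − (-11.57)) / (5100 − 2800) m
  = 4.37°C / 2.3 km = 1.9°C/km

1.9°C/km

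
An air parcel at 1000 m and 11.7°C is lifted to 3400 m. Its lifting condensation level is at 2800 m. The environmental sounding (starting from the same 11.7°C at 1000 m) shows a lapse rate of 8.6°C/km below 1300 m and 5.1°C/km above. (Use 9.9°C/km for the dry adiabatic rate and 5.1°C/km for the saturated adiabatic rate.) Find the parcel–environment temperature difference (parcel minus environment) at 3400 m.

-7.59°C (parcel cooler than environment)

Parcel:
  Dry to 2800 m: -9.9 × 1.8 km = -17.82°C, so T = -6.12°C.
  Saturated to 3400 m: -5.1 × 0.6 km = -3.06°C, so T = -9.18°C.
Environment:
  Environment, lower layer to 1300 m: -8.6 × 0.3 km = -2.58°C, so T = 9.12°C.
  Environment, upper layer to 3400 m: -5.1 × 2.1 km = -10.71°C, so T = -1.59°C.
T_parcel − T_env = -9.18 − (-1.59) = -7.59°C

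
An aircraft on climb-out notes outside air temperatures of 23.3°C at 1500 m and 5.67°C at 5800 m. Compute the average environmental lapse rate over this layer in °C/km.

Γ = −ΔT/Δz = (23.3 − 5.67) / (5800 − 1500) m
  = 17.63°C / 4.3 km = 4.1°C/km

4.1°C/km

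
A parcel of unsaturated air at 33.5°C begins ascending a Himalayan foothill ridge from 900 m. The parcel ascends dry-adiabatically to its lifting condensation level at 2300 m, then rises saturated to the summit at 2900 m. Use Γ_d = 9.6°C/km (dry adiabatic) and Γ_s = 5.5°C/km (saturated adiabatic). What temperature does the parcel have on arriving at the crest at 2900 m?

16.76°C

From 900 m to 2300 m (dry): cools by 9.6 × 1.4 = 13.44°C, giving 20.06°C.
From 2300 m to 2900 m (saturated): cools by 5.5 × 0.6 = 3.3°C, giving 16.76°C.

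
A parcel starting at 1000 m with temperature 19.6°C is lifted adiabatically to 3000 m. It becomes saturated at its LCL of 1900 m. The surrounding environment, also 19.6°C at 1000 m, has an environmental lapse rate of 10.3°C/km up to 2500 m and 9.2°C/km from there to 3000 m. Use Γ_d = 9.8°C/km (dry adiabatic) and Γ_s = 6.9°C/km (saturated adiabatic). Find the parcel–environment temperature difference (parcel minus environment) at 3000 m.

Parcel:
  From 1000 m to 1900 m (dry): cools by 9.8 × 0.9 = 8.82°C, giving 10.78°C.
  From 1900 m to 3000 m (saturated): cools by 6.9 × 1.1 = 7.59°C, giving 3.19°C.
Environment:
  From 1000 m to 2500 m (environment, lower layer): cools by 10.3 × 1.5 = 15.45°C, giving 4.15°C.
  From 2500 m to 3000 m (environment, upper layer): cools by 9.2 × 0.5 = 4.6°C, giving -0.45°C.
T_parcel − T_env = 3.19 − (-0.45) = +3.64°C

+3.64°C (parcel warmer than environment)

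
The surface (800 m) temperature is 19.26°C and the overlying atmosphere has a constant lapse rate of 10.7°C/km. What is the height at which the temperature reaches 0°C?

Height above start = (19.26 − 0) / 10.7 = 1.8 km
Altitude = 800 m + 1800 m = 2600 m

2600 m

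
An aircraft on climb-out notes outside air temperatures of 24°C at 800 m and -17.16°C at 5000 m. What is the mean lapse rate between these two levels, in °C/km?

Γ = −ΔT/Δz = (24 − (-17.16)) / (5000 − 800) m
  = 41.16°C / 4.2 km = 9.8°C/km

9.8°C/km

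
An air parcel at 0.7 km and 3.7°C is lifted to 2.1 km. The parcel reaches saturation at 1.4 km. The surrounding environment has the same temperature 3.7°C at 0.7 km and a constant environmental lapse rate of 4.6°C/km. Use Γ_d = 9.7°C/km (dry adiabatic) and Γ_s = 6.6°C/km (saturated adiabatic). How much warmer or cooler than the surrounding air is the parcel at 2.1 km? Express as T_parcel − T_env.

Parcel:
  700 → 1400 m (dry, 9.7°C/km): ΔT = -9.7 × 0.7 = -6.79°C → T = -3.09°C
  1400 → 2100 m (saturated, 6.6°C/km): ΔT = -6.6 × 0.7 = -4.62°C → T = -7.71°C
Environment:
  700 → 2100 m (environment, 4.6°C/km): ΔT = -4.6 × 1.4 = -6.44°C → T = -2.74°C
T_parcel − T_env = -7.71 − (-2.74) = -4.97°C

-4.97°C (parcel cooler than environment)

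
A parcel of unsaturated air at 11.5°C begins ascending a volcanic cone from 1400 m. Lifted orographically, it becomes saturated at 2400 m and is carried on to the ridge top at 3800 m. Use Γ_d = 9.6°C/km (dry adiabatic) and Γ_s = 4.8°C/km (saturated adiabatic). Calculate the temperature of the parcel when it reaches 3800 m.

1400–2400 m, dry: Δz = 1 km ⇒ ΔT = -9.6°C; T = 1.9°C
2400–3800 m, saturated: Δz = 1.4 km ⇒ ΔT = -6.72°C; T = -4.82°C

-4.82°C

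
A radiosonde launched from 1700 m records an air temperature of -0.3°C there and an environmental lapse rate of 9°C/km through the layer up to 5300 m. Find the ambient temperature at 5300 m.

1700 → 5300 m (environmental, 9°C/km): ΔT = -9 × 3.6 = -32.4°C → T = -32.7°C

-32.7°C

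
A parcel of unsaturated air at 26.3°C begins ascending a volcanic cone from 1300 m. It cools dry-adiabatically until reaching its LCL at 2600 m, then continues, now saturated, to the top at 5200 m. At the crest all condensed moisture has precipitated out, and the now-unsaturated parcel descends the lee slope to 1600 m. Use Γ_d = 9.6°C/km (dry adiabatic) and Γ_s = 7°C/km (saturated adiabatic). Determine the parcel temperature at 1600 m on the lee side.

30.18°C

Dry to 2600 m: -9.6 × 1.3 km = -12.48°C, so T = 13.82°C.
Saturated to 5200 m: -7 × 2.6 km = -18.2°C, so T = -4.38°C.
Dry descent to 1600 m: +9.6 × 3.6 km = +34.56°C, so T = 30.18°C.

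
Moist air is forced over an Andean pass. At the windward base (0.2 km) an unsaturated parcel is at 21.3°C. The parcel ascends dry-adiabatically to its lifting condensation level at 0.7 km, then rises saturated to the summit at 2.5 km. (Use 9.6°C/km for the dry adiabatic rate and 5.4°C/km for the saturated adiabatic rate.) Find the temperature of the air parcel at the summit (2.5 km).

From 200 m to 700 m (dry): cools by 9.6 × 0.5 = 4.8°C, giving 16.5°C.
From 700 m to 2500 m (saturated): cools by 5.4 × 1.8 = 9.72°C, giving 6.78°C.

6.78°C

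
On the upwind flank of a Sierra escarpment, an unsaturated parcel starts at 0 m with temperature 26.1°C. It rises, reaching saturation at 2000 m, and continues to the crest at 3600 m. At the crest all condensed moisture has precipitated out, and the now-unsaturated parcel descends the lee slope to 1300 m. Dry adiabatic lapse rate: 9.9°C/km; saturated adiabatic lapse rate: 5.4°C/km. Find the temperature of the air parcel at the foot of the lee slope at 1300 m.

20.43°C

From 0 m to 2000 m (dry): cools by 9.9 × 2 = 19.8°C, giving 6.3°C.
From 2000 m to 3600 m (saturated): cools by 5.4 × 1.6 = 8.64°C, giving -2.34°C.
From 3600 m to 1300 m (dry descent): warms by 9.9 × 2.3 = 22.77°C, giving 20.43°C.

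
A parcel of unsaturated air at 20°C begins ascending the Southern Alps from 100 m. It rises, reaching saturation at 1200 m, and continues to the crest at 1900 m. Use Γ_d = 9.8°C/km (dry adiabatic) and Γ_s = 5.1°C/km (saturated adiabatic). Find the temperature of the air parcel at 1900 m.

From 100 m to 1200 m (dry): cools by 9.8 × 1.1 = 10.78°C, giving 9.22°C.
From 1200 m to 1900 m (saturated): cools by 5.1 × 0.7 = 3.57°C, giving 5.65°C.

5.65°C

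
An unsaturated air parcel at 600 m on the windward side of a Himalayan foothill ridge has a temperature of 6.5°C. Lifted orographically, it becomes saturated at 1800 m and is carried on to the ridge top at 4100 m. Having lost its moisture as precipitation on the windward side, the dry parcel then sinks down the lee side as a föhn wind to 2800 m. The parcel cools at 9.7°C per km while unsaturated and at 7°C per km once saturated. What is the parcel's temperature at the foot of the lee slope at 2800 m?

From 600 m to 1800 m (dry): cools by 9.7 × 1.2 = 11.64°C, giving -5.14°C.
From 1800 m to 4100 m (saturated): cools by 7 × 2.3 = 16.1°C, giving -21.24°C.
From 4100 m to 2800 m (dry descent): warms by 9.7 × 1.3 = 12.61°C, giving -8.63°C.

-8.63°C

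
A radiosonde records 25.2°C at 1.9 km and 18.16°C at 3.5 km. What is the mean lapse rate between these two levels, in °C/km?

4.4°C/km

Γ = −ΔT/Δz = (25.2 − 18.16) / (3500 − 1900) m
  = 7.04°C / 1.6 km = 4.4°C/km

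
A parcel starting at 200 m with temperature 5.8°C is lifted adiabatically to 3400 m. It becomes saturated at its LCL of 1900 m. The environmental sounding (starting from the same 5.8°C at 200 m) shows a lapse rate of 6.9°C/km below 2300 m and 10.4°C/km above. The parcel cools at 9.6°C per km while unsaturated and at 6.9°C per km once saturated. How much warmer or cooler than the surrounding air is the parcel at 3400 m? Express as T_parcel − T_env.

Parcel:
  200 → 1900 m (dry, 9.6°C/km): ΔT = -9.6 × 1.7 = -16.32°C → T = -10.52°C
  1900 → 3400 m (saturated, 6.9°C/km): ΔT = -6.9 × 1.5 = -10.35°C → T = -20.87°C
Environment:
  200 → 2300 m (environment, lower layer, 6.9°C/km): ΔT = -6.9 × 2.1 = -14.49°C → T = -8.69°C
  2300 → 3400 m (environment, upper layer, 10.4°C/km): ΔT = -10.4 × 1.1 = -11.44°C → T = -20.13°C
T_parcel − T_env = -20.87 − (-20.13) = -0.74°C

-0.74°C (parcel cooler than environment)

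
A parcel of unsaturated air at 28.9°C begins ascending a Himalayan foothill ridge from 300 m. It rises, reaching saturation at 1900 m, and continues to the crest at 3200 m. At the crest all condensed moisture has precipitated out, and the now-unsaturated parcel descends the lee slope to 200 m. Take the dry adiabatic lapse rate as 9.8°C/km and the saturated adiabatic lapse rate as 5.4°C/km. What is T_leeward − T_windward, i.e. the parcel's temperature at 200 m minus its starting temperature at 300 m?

300 → 1900 m (dry, 9.8°C/km): ΔT = -9.8 × 1.6 = -15.68°C → T = 13.22°C
1900 → 3200 m (saturated, 5.4°C/km): ΔT = -5.4 × 1.3 = -7.02°C → T = 6.2°C
3200 → 200 m (dry descent, 9.8°C/km): ΔT = +9.8 × 3 = +29.4°C → T = 35.6°C
Net change vs windward start: 35.6 − 28.9 = +6.7°C

+6.7°C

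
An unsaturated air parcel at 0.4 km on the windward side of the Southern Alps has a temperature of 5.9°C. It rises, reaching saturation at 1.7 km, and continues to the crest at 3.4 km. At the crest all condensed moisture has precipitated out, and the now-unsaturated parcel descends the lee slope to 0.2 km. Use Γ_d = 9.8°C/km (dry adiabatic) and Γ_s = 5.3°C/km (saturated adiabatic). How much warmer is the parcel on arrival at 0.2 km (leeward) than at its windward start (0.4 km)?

+9.61°C

400 → 1700 m (dry, 9.8°C/km): ΔT = -9.8 × 1.3 = -12.74°C → T = -6.84°C
1700 → 3400 m (saturated, 5.3°C/km): ΔT = -5.3 × 1.7 = -9.01°C → T = -15.85°C
3400 → 200 m (dry descent, 9.8°C/km): ΔT = +9.8 × 3.2 = +31.36°C → T = 15.51°C
Net change vs windward start: 15.51 − 5.9 = +9.61°C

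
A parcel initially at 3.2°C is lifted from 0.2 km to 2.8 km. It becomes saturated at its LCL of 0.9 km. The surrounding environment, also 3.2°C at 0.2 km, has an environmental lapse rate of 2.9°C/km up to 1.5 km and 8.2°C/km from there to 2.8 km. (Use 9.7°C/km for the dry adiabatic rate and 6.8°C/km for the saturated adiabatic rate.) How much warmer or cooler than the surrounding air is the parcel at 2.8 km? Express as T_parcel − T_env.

-5.28°C (parcel cooler than environment)

Parcel:
  From 200 m to 900 m (dry): cools by 9.7 × 0.7 = 6.79°C, giving -3.59°C.
  From 900 m to 2800 m (saturated): cools by 6.8 × 1.9 = 12.92°C, giving -16.51°C.
Environment:
  From 200 m to 1500 m (environment, lower layer): cools by 2.9 × 1.3 = 3.77°C, giving -0.57°C.
  From 1500 m to 2800 m (environment, upper layer): cools by 8.2 × 1.3 = 10.66°C, giving -11.23°C.
T_parcel − T_env = -16.51 − (-11.23) = -5.28°C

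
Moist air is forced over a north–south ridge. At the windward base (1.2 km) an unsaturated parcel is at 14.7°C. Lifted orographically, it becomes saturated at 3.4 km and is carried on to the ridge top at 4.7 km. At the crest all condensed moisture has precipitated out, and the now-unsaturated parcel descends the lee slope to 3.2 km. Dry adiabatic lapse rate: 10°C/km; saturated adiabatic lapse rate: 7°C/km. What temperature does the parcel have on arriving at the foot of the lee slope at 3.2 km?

1200 → 3400 m (dry, 10°C/km): ΔT = -10 × 2.2 = -22°C → T = -7.3°C
3400 → 4700 m (saturated, 7°C/km): ΔT = -7 × 1.3 = -9.1°C → T = -16.4°C
4700 → 3200 m (dry descent, 10°C/km): ΔT = +10 × 1.5 = +15°C → T = -1.4°C

-1.4°C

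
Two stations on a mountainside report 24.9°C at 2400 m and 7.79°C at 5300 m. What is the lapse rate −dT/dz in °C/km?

Γ = −ΔT/Δz = (24.9 − 7.79) / (5300 − 2400) m
  = 17.11°C / 2.9 km = 5.9°C/km

5.9°C/km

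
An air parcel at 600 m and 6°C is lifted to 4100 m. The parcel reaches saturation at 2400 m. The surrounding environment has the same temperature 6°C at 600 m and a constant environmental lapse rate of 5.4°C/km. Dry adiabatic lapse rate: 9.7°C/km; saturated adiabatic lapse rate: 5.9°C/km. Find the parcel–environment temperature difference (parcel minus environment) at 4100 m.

Parcel:
  600 → 2400 m (dry, 9.7°C/km): ΔT = -9.7 × 1.8 = -17.46°C → T = -11.46°C
  2400 → 4100 m (saturated, 5.9°C/km): ΔT = -5.9 × 1.7 = -10.03°C → T = -21.49°C
Environment:
  600 → 4100 m (environment, 5.4°C/km): ΔT = -5.4 × 3.5 = -18.9°C → T = -12.9°C
T_parcel − T_env = -21.49 − (-12.9) = -8.59°C

-8.59°C (parcel cooler than environment)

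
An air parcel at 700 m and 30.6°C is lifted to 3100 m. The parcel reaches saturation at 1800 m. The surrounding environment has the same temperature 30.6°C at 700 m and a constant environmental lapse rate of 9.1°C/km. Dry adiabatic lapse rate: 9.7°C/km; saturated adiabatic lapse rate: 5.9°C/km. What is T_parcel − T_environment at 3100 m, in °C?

+3.5°C (parcel warmer than environment)

Parcel:
  700 → 1800 m (dry, 9.7°C/km): ΔT = -9.7 × 1.1 = -10.67°C → T = 19.93°C
  1800 → 3100 m (saturated, 5.9°C/km): ΔT = -5.9 × 1.3 = -7.67°C → T = 12.26°C
Environment:
  700 → 3100 m (environment, 9.1°C/km): ΔT = -9.1 × 2.4 = -21.84°C → T = 8.76°C
T_parcel − T_env = 12.26 − 8.76 = +3.5°C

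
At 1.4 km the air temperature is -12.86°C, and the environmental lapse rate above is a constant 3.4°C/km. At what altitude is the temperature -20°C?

Height above start = (-12.86 − (-20)) / 3.4 = 2.1 km
Altitude = 1400 m + 2100 m = 3500 m

3.5 km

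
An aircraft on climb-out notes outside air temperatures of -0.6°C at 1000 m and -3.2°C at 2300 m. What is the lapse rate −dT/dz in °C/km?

Γ = −ΔT/Δz = (-0.6 − (-3.2)) / (2300 − 1000) m
  = 2.6°C / 1.3 km = 2°C/km

2°C/km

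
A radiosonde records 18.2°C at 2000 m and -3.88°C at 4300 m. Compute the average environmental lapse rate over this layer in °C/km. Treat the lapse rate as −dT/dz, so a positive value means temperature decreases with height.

9.6°C/km

Γ = −ΔT/Δz = (18.2 − (-3.88)) / (4300 − 2000) m
  = 22.08°C / 2.3 km = 9.6°C/km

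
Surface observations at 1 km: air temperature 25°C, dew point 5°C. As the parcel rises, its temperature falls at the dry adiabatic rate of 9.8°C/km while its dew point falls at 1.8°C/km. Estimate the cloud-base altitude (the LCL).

T and T_d converge at 9.8 − 1.8 = 8°C per km
Height above start = (25 − 5) / 8 = 2.5 km
LCL altitude = 1000 m + 2500 m = 3500 m

3.5 km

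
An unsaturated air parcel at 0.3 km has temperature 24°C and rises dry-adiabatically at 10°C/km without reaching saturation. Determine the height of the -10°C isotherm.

3.7 km

Height above start = (24 − (-10)) / 10 = 3.4 km
Altitude = 300 m + 3400 m = 3700 m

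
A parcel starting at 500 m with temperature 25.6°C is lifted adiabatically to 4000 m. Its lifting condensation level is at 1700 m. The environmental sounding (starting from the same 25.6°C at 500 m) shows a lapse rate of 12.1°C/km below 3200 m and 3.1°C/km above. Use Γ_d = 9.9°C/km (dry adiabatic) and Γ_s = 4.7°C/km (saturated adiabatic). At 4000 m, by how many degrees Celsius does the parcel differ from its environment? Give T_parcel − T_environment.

+12.46°C (parcel warmer than environment)

Parcel:
  500–1700 m, dry: Δz = 1.2 km ⇒ ΔT = -11.88°C; T = 13.72°C
  1700–4000 m, saturated: Δz = 2.3 km ⇒ ΔT = -10.81°C; T = 2.91°C
Environment:
  500–3200 m, environment, lower layer: Δz = 2.7 km ⇒ ΔT = -32.67°C; T = -7.07°C
  3200–4000 m, environment, upper layer: Δz = 0.8 km ⇒ ΔT = -2.48°C; T = -9.55°C
T_parcel − T_env = 2.91 − (-9.55) = +12.46°C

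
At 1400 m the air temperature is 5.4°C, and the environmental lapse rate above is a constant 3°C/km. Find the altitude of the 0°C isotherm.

3200 m

Height above start = (5.4 − 0) / 3 = 1.8 km
Altitude = 1400 m + 1800 m = 3200 m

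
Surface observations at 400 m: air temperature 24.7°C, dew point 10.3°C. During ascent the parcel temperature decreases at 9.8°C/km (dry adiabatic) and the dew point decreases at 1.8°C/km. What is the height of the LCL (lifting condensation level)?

2200 m

T and T_d converge at 9.8 − 1.8 = 8°C per km
Height above start = (24.7 − 10.3) / 8 = 1.8 km
LCL altitude = 400 m + 1800 m = 2200 m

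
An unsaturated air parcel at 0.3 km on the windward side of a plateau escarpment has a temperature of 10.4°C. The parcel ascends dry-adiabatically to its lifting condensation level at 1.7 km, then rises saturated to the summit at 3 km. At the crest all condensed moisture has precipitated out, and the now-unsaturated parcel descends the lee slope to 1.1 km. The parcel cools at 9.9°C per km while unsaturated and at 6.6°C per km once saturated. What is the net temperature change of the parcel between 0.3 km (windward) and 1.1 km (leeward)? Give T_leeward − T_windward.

-3.63°C

300–1700 m, dry: Δz = 1.4 km ⇒ ΔT = -13.86°C; T = -3.46°C
1700–3000 m, saturated: Δz = 1.3 km ⇒ ΔT = -8.58°C; T = -12.04°C
3000–1100 m, dry descent: Δz = 1.9 km ⇒ ΔT = +18.81°C; T = 6.77°C
Net change vs windward start: 6.77 − 10.4 = -3.63°C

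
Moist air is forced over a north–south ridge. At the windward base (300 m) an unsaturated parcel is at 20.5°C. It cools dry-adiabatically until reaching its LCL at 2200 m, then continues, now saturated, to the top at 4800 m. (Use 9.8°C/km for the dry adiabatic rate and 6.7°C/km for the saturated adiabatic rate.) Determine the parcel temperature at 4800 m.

-15.54°C

300 → 2200 m (dry, 9.8°C/km): ΔT = -9.8 × 1.9 = -18.62°C → T = 1.88°C
2200 → 4800 m (saturated, 6.7°C/km): ΔT = -6.7 × 2.6 = -17.42°C → T = -15.54°C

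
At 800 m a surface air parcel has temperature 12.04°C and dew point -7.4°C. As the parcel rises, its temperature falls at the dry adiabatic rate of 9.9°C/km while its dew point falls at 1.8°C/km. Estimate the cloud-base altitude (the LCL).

T and T_d converge at 9.9 − 1.8 = 8.1°C per km
Height above start = (12.04 − (-7.4)) / 8.1 = 2.4 km
LCL altitude = 800 m + 2400 m = 3200 m

3200 m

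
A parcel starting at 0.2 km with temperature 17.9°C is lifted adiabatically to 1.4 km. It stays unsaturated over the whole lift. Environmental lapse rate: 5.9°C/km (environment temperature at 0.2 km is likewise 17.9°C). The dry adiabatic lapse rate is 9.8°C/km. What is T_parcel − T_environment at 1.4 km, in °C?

-4.68°C (parcel cooler than environment)

Parcel:
  200–1400 m, dry: Δz = 1.2 km ⇒ ΔT = -11.76°C; T = 6.14°C
Environment:
  200–1400 m, environment: Δz = 1.2 km ⇒ ΔT = -7.08°C; T = 10.82°C
T_parcel − T_env = 6.14 − 10.82 = -4.68°C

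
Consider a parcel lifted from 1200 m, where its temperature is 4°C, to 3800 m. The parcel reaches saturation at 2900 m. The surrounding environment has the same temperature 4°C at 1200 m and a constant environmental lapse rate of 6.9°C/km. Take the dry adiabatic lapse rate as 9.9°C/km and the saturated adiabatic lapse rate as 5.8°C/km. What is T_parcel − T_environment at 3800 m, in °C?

-4.11°C (parcel cooler than environment)

Parcel:
  1200–2900 m, dry: Δz = 1.7 km ⇒ ΔT = -16.83°C; T = -12.83°C
  2900–3800 m, saturated: Δz = 0.9 km ⇒ ΔT = -5.22°C; T = -18.05°C
Environment:
  1200–3800 m, environment: Δz = 2.6 km ⇒ ΔT = -17.94°C; T = -13.94°C
T_parcel − T_env = -18.05 − (-13.94) = -4.11°C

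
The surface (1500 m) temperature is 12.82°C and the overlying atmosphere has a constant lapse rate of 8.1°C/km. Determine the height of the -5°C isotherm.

Height above start = (12.82 − (-5)) / 8.1 = 2.2 km
Altitude = 1500 m + 2200 m = 3700 m

3700 m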